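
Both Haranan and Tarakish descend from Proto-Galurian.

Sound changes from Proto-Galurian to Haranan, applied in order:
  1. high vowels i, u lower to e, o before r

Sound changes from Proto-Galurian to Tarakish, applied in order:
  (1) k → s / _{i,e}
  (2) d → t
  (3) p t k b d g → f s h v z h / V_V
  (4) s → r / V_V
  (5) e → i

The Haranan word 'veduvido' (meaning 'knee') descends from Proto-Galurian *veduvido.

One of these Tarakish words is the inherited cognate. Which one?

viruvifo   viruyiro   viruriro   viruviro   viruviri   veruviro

Tarakish: *veduvido
  veduvido (rule 1 does not apply)
  veduvido → vetuvito   [unconditioned shift]
  vetuvito → vesuviso   [intervocalic lenition]
  vesuviso → veruviro   [rhotacism]
  veruviro → viruviro   [vowel merger]
  giving Tarakish viruviro.
Only 'viruviro' matches the regular Tarakish development of *veduvido.

viruviro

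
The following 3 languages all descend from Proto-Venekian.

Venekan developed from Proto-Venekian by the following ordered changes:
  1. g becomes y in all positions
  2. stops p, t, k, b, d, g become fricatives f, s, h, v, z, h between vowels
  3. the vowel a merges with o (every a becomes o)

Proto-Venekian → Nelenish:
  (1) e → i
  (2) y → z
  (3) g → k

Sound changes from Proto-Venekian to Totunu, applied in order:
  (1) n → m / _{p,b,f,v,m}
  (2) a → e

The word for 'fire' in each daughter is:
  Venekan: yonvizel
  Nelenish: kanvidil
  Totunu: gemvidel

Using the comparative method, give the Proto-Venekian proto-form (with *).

Position 1: Venekan has y, Nelenish has k, Totunu has g. Totunu preserves g here (none of its changes turn any other segment into g), so the proto-segment is *g.
Position 6: Venekan has z, Nelenish has d, Totunu has d. Nelenish preserves d here (none of its changes turn any other segment into d), so the proto-segment is *d.
Continuing position by position gives *ganvidel; check it forward:
Venekan: *ganvidel
  ganvidel → yanvidel   [unconditioned shift]
  yanvidel → yanvizel   [intervocalic lenition]
  yanvizel → yonvizel   [vowel merger]
  giving Venekan yonvizel.
Nelenish: *ganvidel
  ganvidel → ganvidil   [vowel merger]
  ganvidil (rule 2 does not apply)
  ganvidil → kanvidil   [unconditioned shift]
  giving Nelenish kanvidil.
Totunu: start from *ganvidel.
  rule 1 (nasal place assimilation): ganvidel → gamvidel
  rule 2 (vowel merger): gamvidel → gemvidel
  ⇒ Totunu gemvidel
*ganvidel is the unique common source.

*ganvidel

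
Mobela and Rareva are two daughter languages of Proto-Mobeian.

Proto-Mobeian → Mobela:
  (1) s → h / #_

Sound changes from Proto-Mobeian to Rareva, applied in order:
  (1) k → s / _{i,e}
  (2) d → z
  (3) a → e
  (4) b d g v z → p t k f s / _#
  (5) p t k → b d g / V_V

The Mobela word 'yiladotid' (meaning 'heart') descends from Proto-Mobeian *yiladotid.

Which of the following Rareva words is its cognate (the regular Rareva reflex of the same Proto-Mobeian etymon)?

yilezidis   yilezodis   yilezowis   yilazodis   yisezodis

yilezodis

Rareva: start from *yiladotid.
  rule 1: no change — yiladotid
  rule 2 (unconditioned shift): yiladotid → yilazotiz
  rule 3 (vowel merger): yilazotiz → yilezotiz
  rule 4 (final devoicing): yilezotiz → yilezotis
  rule 5 (intervocalic voicing): yilezotis → yilezodis
  ⇒ Rareva yilezodis
Among the options, 'yilezodis' alone shows every Rareva change applied in order.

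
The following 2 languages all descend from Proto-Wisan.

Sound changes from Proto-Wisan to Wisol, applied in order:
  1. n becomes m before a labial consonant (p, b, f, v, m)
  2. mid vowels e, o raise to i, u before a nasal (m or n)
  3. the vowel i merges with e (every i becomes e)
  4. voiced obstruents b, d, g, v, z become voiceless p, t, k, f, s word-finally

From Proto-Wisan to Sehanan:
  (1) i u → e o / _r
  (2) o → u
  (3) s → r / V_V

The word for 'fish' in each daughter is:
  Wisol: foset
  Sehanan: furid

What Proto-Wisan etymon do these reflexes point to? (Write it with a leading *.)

*fosid

Position 4: Wisol has e, Sehanan has i. Sehanan preserves i here (none of its changes turn any other segment into i), so the proto-segment is *i.
Position 3: Wisol has s, Sehanan has r. Taking the neighbouring segments as reconstructed: Wisol s can only go back to *s; Sehanan r could go back to *s or *r — the one source consistent with every daughter is *s.
This points to *fosid. Verify forward in each daughter:
Wisol: start from *fosid.
  rule 1: no change — fosid
  rule 2: no change — fosid
  rule 3 (vowel merger): fosid → fosed
  rule 4 (final devoicing): fosed → foset
  ⇒ Wisol foset
Sehanan: *fosid > fusid > furid  (by vowel merger, rhotacism)
No other proto-form is consistent with every reflex, so the reconstruction is *fosid.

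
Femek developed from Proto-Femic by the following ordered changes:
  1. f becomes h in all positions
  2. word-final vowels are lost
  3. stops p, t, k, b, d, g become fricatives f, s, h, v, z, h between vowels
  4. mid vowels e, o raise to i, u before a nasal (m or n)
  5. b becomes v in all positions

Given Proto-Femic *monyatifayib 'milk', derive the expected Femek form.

munyasihayiv

Femek: *monyatifayib > monyatihayib > monyasihayib > munyasihayib > munyasihayiv  (by unconditioned shift, intervocalic lenition, pre-nasal raising, unconditioned shift)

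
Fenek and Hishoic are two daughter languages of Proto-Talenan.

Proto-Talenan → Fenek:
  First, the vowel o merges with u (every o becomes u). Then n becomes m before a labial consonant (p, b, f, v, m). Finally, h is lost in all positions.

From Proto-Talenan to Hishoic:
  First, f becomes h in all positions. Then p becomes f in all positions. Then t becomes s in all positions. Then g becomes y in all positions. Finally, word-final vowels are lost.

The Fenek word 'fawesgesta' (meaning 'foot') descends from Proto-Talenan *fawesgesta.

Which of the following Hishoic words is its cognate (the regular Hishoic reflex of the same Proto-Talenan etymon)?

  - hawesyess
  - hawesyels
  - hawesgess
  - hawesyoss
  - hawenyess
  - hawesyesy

Hishoic: *fawesgesta > hawesgesta > hawesgessa > hawesyessa > hawesyess  (by unconditioned shift, unconditioned shift, unconditioned shift, apocope)
Only 'hawesyess' matches the regular Hishoic development of *fawesgesta.

hawesyess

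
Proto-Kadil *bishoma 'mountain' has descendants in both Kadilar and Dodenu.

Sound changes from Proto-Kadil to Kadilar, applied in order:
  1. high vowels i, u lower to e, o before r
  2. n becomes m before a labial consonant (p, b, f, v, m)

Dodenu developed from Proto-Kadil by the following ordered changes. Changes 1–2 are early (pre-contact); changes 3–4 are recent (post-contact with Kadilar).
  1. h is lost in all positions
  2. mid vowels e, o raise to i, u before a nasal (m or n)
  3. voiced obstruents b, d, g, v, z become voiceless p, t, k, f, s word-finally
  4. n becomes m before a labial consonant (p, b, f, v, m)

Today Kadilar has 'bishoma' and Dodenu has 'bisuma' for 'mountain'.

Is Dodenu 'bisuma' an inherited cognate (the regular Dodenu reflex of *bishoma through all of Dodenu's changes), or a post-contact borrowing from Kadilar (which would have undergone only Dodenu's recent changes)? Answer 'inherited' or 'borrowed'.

inherited

If inherited, *bishoma would pass through all of Dodenu's changes:
Dodenu: *bishoma > bisoma > bisuma  (by h-loss, pre-nasal raising)
If borrowed from Kadilar 'bishoma' after the early changes, it would undergo only the recent ones:
  rule 3 (final devoicing): no change (bishoma)
  rule 4 (nasal place assimilation): no change (bishoma)
  ⇒ as a loan: bishoma
Dodenu 'bisuma' matches the inherited outcome exactly, so it is an inherited cognate, not a loan.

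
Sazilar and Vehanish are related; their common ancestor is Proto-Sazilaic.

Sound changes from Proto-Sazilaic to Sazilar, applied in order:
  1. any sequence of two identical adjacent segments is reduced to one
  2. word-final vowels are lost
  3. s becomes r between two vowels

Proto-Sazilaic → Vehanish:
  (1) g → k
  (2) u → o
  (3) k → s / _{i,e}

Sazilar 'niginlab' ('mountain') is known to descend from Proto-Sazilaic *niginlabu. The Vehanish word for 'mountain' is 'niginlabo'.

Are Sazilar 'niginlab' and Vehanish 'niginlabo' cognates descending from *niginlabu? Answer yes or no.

no

Derive the expected Vehanish reflex of *niginlabu:
Vehanish: *niginlabu > nikinlabu > nikinlabo > nisinlabo  (by unconditioned shift, vowel merger, palatalisation)
The regular Vehanish reflex would be 'nisinlabo', but the attested form is 'niginlabo'. The correspondence is irregular, so they are not cognates (the Vehanish form has a different source).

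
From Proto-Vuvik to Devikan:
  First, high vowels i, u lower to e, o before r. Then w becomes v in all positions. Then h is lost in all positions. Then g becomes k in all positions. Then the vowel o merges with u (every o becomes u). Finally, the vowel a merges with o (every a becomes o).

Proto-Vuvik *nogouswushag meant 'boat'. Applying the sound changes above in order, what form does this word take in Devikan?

Devikan: *nogouswushag
  nogouswushag (rule 1 does not apply)
  nogouswushag → nogousvushag   [unconditioned shift]
  nogousvushag → nogousvusag   [h-loss]
  nogousvusag → nokousvusak   [unconditioned shift]
  nokousvusak → nukuusvusak   [vowel merger]
  nukuusvusak → nukuusvusok   [vowel merger]
  giving Devikan nukuusvusok.

nukuusvusok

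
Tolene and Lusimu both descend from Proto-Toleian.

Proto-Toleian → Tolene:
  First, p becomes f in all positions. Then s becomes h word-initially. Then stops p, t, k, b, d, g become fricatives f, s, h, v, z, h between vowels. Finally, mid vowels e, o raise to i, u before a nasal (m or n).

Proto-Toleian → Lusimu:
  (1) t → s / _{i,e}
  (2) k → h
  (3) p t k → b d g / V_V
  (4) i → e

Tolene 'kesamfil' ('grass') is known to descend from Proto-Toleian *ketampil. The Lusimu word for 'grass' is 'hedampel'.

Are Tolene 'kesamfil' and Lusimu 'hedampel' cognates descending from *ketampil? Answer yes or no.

yes

Derive the expected Lusimu reflex of *ketampil:
Lusimu: start from *ketampil.
  rule 1: no change — ketampil
  rule 2 (unconditioned shift): ketampil → hetampil
  rule 3 (intervocalic voicing): hetampil → hedampil
  rule 4 (vowel merger): hedampil → hedampel
  ⇒ Lusimu hedampel
Lusimu 'hedampel' matches the regular reflex exactly, so the pair is cognate.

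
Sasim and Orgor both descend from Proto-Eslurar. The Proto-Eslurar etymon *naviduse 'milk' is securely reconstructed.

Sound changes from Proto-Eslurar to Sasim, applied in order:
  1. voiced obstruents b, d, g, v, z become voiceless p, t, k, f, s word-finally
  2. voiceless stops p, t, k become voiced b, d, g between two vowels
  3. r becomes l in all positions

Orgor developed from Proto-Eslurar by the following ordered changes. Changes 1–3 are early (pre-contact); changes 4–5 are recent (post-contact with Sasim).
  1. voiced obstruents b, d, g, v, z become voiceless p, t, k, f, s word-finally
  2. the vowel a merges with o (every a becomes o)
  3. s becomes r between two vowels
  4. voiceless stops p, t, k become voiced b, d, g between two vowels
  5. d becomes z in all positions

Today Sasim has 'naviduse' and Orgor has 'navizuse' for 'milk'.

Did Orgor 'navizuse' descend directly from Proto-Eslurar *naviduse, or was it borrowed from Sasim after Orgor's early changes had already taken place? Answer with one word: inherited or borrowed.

borrowed

If inherited, *naviduse would pass through all of Orgor's changes:
Orgor: *naviduse > noviduse > novidure > novizure  (by vowel merger, rhotacism, unconditioned shift)
If borrowed from Sasim 'naviduse' after the early changes, it would undergo only the recent ones:
  rule 4 (intervocalic voicing): no change (naviduse)
  rule 5 (unconditioned shift): naviduse → navizuse
  ⇒ as a loan: navizuse
Orgor 'navizuse' matches the loan outcome 'navizuse', not the inherited 'novizure' — it skipped the early Orgor changes, so it was borrowed from Sasim.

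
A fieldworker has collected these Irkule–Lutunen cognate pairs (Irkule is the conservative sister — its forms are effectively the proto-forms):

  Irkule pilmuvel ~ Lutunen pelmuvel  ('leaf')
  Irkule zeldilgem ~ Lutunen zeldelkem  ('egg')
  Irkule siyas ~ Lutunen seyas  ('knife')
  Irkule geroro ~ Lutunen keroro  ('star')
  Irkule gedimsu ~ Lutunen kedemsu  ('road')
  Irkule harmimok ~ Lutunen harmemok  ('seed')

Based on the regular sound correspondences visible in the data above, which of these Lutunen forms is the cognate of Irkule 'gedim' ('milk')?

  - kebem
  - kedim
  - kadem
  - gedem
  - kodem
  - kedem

geroro ~ keroro, gedimsu ~ kedemsu — Irkule g corresponds to Lutunen k word-initially before a front vowel.
gedimsu ~ kedemsu, harmimok ~ harmemok — Irkule i corresponds to Lutunen e after a consonant, before a nasal.
Applying these to Irkule 'gedim':
  gedim → kedim   (g→k word-initially before a front vowel)
  kedim → kedem   (i→e after a consonant, before a nasal)
So the Lutunen cognate is 'kedem'.

kedem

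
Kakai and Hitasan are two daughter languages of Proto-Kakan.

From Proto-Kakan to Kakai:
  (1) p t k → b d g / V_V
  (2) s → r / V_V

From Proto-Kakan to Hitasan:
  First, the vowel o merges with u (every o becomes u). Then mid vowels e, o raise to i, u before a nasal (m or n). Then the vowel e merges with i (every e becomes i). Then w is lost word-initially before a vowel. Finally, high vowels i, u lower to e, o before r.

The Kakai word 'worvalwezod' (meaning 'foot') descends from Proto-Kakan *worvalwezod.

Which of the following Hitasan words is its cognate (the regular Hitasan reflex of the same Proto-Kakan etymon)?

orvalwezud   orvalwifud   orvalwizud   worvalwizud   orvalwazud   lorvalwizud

orvalwizud

Hitasan: *worvalwezod > wurvalwezud > wurvalwizud > urvalwizud > orvalwizud  (by vowel merger, vowel merger, glide loss, pre-rhotic lowering)
Among the options, 'orvalwizud' alone shows every Hitasan change applied in order.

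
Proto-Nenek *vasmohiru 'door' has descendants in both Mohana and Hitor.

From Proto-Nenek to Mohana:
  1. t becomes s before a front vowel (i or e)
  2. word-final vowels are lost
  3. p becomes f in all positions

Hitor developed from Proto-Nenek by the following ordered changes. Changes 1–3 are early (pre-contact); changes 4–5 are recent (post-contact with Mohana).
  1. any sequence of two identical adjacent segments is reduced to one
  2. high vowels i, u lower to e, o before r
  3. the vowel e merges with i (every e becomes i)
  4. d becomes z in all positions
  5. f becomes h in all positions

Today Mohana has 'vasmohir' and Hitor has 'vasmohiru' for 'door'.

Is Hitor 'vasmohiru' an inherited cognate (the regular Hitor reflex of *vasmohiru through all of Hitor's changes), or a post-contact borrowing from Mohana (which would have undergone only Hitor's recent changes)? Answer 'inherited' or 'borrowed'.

If inherited, *vasmohiru would pass through all of Hitor's changes:
Hitor: *vasmohiru
  vasmohiru (rule 1 does not apply)
  vasmohiru → vasmoheru   [pre-rhotic lowering]
  vasmoheru → vasmohiru   [vowel merger]
  vasmohiru (rule 4 does not apply)
  vasmohiru (rule 5 does not apply)
  giving Hitor vasmohiru.
If borrowed from Mohana 'vasmohir' after the early changes, it would undergo only the recent ones:
  rule 4 (unconditioned shift): no change (vasmohir)
  rule 5 (unconditioned shift): no change (vasmohir)
  ⇒ as a loan: vasmohir
Hitor 'vasmohiru' matches the inherited outcome exactly, so it is an inherited cognate, not a loan.

inherited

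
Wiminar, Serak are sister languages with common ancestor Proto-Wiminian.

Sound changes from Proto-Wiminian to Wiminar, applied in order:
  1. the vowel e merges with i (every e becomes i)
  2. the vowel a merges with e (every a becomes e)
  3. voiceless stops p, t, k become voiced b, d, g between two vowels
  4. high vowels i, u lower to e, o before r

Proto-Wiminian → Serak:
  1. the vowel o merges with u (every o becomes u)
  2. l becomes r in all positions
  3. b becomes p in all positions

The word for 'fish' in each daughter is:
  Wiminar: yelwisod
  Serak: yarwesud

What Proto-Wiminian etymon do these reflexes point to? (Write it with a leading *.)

Position 7: Wiminar has o, Serak has u. Taking the neighbouring segments as reconstructed: Wiminar o can only go back to *o; Serak u could go back to *o or *u — the one source consistent with every daughter is *o.
Position 5: Wiminar has i, Serak has e. Serak preserves e here (none of its changes turn any other segment into e), so the proto-segment is *e.
This points to *yalwesod. Verify forward in each daughter:
Wiminar: *yalwesod
  yalwesod → yalwisod   [vowel merger]
  yalwisod → yelwisod   [vowel merger]
  yelwisod (rule 3 does not apply)
  yelwisod (rule 4 does not apply)
  giving Wiminar yelwisod.
Serak: start from *yalwesod.
  rule 1 (vowel merger): yalwesod → yalwesud
  rule 2 (unconditioned shift): yalwesud → yarwesud
  rule 3: no change — yarwesud
  ⇒ Serak yarwesud
No other proto-form is consistent with every reflex, so the reconstruction is *yalwesod.

*yalwesod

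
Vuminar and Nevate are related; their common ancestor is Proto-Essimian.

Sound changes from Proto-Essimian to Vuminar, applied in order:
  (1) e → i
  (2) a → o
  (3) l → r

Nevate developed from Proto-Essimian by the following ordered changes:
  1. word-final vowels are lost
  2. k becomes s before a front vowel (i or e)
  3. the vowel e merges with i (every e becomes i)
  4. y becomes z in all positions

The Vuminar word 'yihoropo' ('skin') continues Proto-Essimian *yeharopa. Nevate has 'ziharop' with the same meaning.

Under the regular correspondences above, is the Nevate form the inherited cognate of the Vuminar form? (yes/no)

yes

Derive the expected Nevate reflex of *yeharopa:
Nevate: *yeharopa
  yeharopa → yeharop   [apocope]
  yeharop (rule 2 does not apply)
  yeharop → yiharop   [vowel merger]
  yiharop → ziharop   [unconditioned shift]
  giving Nevate ziharop.
Nevate 'ziharop' matches the regular reflex exactly, so the pair is cognate.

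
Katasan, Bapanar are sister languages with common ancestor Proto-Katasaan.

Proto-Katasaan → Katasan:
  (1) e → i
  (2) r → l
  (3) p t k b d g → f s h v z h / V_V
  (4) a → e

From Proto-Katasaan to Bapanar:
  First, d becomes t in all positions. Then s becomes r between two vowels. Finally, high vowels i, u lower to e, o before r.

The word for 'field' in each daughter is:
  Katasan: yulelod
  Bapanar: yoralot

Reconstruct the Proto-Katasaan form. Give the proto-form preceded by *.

Position 3: Katasan has l, Bapanar has r. Taking the neighbouring segments as reconstructed: Katasan l could go back to *l or *r; Bapanar r could go back to *s or *r — the one source consistent with every daughter is *r.
Position 7: Katasan has d, Bapanar has t. Katasan preserves d here (none of its changes turn any other segment into d), so the proto-segment is *d.
Position 2: Katasan has u, Bapanar has o. Katasan preserves u here (none of its changes turn any other segment into u), so the proto-segment is *u.
Verify the candidate proto-form against each daughter:
Katasan: *yuralod > yulalod > yulelod  (by unconditioned shift, vowel merger)
Bapanar: start from *yuralod.
  rule 1 (unconditioned shift): yuralod → yuralot
  rule 2: no change — yuralot
  rule 3 (pre-rhotic lowering): yuralot → yoralot
  ⇒ Bapanar yoralot
Only *yuralod yields all of Katasan yulelod, Bapanar yoralot.

*yuralod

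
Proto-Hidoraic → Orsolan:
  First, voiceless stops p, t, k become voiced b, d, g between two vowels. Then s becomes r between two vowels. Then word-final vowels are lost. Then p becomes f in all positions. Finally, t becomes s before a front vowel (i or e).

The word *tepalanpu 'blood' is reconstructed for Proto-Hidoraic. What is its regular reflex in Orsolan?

Orsolan: *tepalanpu
  tepalanpu → tebalanpu   [intervocalic voicing]
  tebalanpu (rule 2 does not apply)
  tebalanpu → tebalanp   [apocope]
  tebalanp → tebalanf   [unconditioned shift]
  tebalanf → sebalanf   [palatalisation]
  giving Orsolan sebalanf.

sebalanf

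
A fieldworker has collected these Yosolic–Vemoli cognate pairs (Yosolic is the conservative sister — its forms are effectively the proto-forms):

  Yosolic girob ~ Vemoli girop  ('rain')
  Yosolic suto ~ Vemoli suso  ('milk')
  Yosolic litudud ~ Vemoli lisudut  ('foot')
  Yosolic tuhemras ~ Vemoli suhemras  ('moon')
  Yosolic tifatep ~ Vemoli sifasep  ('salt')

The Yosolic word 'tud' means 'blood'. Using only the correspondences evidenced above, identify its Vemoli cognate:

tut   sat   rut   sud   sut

tuhemras ~ suhemras — Yosolic t corresponds to Vemoli s word-initially before a back vowel.
litudud ~ lisudut — Yosolic d corresponds to Vemoli t word-finally.
Applying these to Yosolic 'tud':
  tud → sud   (t→s word-initially before a back vowel)
  sud → sut   (d→t word-finally)
So the Vemoli cognate is 'sut'.

sut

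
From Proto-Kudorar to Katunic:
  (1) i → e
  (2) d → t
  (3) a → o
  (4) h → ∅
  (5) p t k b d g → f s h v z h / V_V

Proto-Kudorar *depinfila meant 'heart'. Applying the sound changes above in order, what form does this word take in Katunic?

tefenfelo

Katunic: *depinfila > depenfela > tepenfela > tepenfelo > tefenfelo  (by vowel merger, unconditioned shift, vowel merger, intervocalic lenition)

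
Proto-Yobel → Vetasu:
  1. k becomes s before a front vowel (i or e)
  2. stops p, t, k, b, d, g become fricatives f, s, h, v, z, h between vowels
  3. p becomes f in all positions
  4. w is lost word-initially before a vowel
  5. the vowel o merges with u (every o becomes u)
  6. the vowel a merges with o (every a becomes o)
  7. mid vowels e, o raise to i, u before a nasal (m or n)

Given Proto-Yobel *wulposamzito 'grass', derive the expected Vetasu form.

Vetasu: start from *wulposamzito.
  rule 1: no change — wulposamzito
  rule 2 (intervocalic lenition): wulposamzito → wulposamziso
  rule 3 (unconditioned shift): wulposamziso → wulfosamziso
  rule 4 (glide loss): wulfosamziso → ulfosamziso
  rule 5 (vowel merger): ulfosamziso → ulfusamzisu
  rule 6 (vowel merger): ulfusamzisu → ulfusomzisu
  rule 7 (pre-nasal raising): ulfusomzisu → ulfusumzisu
  ⇒ Vetasu ulfusumzisu

ulfusumzisu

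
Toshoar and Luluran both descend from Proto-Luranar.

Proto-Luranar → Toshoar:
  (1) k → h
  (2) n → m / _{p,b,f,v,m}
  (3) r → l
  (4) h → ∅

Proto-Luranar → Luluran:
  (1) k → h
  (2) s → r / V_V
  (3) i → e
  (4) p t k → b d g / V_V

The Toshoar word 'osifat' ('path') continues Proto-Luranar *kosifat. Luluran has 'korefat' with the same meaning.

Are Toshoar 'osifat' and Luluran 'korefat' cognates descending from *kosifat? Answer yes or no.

Derive the expected Luluran reflex of *kosifat:
Luluran: *kosifat
  kosifat → hosifat   [unconditioned shift]
  hosifat → horifat   [rhotacism]
  horifat → horefat   [vowel merger]
  horefat (rule 4 does not apply)
  giving Luluran horefat.
The regular Luluran reflex would be 'horefat', but the attested form is 'korefat'. The correspondence is irregular, so they are not cognates (the Luluran form has a different source).

no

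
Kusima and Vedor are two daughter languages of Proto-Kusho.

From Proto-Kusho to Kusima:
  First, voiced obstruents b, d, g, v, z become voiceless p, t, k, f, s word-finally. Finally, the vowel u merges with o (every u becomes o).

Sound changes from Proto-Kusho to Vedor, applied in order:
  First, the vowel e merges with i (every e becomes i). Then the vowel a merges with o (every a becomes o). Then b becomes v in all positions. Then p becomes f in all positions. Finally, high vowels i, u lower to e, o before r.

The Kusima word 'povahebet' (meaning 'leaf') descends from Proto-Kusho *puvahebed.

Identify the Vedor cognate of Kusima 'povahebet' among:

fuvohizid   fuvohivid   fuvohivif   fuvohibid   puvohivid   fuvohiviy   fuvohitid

Vedor: *puvahebed > puvahibid > puvohibid > puvohivid > fuvohivid  (by vowel merger, vowel merger, unconditioned shift, unconditioned shift)
Among the options, 'fuvohivid' alone shows every Vedor change applied in order.

fuvohivid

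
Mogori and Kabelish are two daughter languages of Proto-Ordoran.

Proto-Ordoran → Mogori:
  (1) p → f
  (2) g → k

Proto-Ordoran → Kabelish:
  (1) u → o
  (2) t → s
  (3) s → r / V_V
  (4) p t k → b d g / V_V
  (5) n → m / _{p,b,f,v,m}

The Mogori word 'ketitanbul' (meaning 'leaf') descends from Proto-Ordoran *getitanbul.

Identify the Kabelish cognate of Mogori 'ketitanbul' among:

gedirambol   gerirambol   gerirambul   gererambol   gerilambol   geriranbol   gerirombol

Kabelish: *getitanbul
  getitanbul → getitanbol   [vowel merger]
  getitanbol → gesisanbol   [unconditioned shift]
  gesisanbol → geriranbol   [rhotacism]
  geriranbol (rule 4 does not apply)
  geriranbol → gerirambol   [nasal place assimilation]
  giving Kabelish gerirambol.
Among the options, 'gerirambol' alone shows every Kabelish change applied in order.

gerirambol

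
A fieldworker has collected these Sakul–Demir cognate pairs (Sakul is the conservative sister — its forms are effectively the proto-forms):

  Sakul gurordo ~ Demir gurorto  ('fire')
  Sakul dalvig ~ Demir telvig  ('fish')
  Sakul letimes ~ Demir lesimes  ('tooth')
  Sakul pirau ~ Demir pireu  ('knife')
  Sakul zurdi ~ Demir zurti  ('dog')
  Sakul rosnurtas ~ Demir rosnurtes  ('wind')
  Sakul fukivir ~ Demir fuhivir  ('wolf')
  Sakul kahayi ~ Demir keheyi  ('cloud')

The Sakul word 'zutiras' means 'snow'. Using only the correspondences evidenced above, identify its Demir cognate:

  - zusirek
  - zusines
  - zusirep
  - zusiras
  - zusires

zusires

letimes ~ lesimes — Sakul t corresponds to Demir s between vowels (before a front vowel).
dalvig ~ telvig, rosnurtas ~ rosnurtes — Sakul a corresponds to Demir e after a consonant, before a consonant other than r, m, n, p, b, f, v.
Applying these to Sakul 'zutiras':
  zutiras → zusiras   (t→s between vowels (before a front vowel))
  zusiras → zusires   (a→e after a consonant, before a consonant other than r, m, n, p, b, f, v)
So the Demir cognate is 'zusires'.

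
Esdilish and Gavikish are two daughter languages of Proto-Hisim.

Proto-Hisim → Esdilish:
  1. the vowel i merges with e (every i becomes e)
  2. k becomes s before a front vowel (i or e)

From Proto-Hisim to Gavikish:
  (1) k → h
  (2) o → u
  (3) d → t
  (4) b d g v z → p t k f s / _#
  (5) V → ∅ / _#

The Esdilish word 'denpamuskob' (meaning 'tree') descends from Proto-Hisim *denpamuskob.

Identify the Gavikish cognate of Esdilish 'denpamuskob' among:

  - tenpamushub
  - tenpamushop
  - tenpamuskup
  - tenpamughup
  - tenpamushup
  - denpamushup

Gavikish: *denpamuskob
  denpamuskob → denpamushob   [unconditioned shift]
  denpamushob → denpamushub   [vowel merger]
  denpamushub → tenpamushub   [unconditioned shift]
  tenpamushub → tenpamushup   [final devoicing]
  tenpamushup (rule 5 does not apply)
  giving Gavikish tenpamushup.

tenpamushup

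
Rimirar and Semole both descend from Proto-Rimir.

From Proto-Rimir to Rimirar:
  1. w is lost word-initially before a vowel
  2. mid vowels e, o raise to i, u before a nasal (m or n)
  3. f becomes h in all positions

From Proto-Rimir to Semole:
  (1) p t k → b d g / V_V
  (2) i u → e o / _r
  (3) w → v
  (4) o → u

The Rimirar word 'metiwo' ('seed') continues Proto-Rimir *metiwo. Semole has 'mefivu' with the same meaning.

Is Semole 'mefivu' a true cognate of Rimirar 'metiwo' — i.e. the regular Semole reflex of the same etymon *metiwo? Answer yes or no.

Derive the expected Semole reflex of *metiwo:
Semole: *metiwo
  metiwo → mediwo   [intervocalic voicing]
  mediwo (rule 2 does not apply)
  mediwo → medivo   [unconditioned shift]
  medivo → medivu   [vowel merger]
  giving Semole medivu.
The regular Semole reflex would be 'medivu', but the attested form is 'mefivu'. The correspondence is irregular, so they are not cognates (the Semole form has a different source).

no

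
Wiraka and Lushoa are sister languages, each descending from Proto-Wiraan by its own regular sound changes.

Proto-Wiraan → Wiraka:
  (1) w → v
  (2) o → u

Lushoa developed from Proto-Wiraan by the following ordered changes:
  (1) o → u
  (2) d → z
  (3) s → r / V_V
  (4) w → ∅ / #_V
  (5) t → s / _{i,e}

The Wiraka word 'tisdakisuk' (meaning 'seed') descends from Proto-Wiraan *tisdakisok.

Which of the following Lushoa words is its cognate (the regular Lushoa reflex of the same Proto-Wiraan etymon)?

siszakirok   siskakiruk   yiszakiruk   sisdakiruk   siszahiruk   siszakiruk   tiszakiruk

siszakiruk

Lushoa: start from *tisdakisok.
  rule 1 (vowel merger): tisdakisok → tisdakisuk
  rule 2 (unconditioned shift): tisdakisuk → tiszakisuk
  rule 3 (rhotacism): tiszakisuk → tiszakiruk
  rule 4: no change — tiszakiruk
  rule 5 (palatalisation): tiszakiruk → siszakiruk
  ⇒ Lushoa siszakiruk
Among the options, 'siszakiruk' alone shows every Lushoa change applied in order.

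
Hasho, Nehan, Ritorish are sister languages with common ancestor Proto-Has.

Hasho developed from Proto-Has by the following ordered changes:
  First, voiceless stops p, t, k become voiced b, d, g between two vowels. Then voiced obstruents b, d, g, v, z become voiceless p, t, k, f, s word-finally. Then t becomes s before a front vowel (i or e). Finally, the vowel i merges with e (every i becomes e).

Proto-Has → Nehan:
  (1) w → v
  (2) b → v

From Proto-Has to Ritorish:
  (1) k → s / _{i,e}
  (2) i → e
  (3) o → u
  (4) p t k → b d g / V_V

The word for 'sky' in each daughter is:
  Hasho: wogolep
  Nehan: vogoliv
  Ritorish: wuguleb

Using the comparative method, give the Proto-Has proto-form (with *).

*wogolib

Position 1: Hasho has w, Nehan has v, Ritorish has w. Hasho preserves w here (none of its changes turn any other segment into w), so the proto-segment is *w.
Position 2: Hasho has o, Nehan has o, Ritorish has u. Hasho preserves o here (none of its changes turn any other segment into o), so the proto-segment is *o.
Continuing position by position gives *wogolib; check it forward:
Hasho: *wogolib
  wogolib (rule 1 does not apply)
  wogolib → wogolip   [final devoicing]
  wogolip (rule 3 does not apply)
  wogolip → wogolep   [vowel merger]
  giving Hasho wogolep.
Nehan: *wogolib
  wogolib → vogolib   [unconditioned shift]
  vogolib → vogoliv   [unconditioned shift]
  giving Nehan vogoliv.
Ritorish: start from *wogolib.
  rule 1: no change — wogolib
  rule 2 (vowel merger): wogolib → wogoleb
  rule 3 (vowel merger): wogoleb → wuguleb
  rule 4: no change — wuguleb
  ⇒ Ritorish wuguleb
*wogolib is the unique common source.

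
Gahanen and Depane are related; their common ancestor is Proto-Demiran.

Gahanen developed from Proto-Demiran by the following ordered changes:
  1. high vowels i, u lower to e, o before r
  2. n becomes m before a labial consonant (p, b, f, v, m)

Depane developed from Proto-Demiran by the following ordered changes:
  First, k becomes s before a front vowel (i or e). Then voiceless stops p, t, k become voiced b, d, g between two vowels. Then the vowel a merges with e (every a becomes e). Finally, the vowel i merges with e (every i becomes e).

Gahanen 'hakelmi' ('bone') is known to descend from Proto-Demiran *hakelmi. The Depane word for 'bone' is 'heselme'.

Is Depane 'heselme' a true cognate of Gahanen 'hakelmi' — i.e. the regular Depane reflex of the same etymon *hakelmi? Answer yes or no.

yes

Derive the expected Depane reflex of *hakelmi:
Depane: start from *hakelmi.
  rule 1 (palatalisation): hakelmi → haselmi
  rule 2: no change — haselmi
  rule 3 (vowel merger): haselmi → heselmi
  rule 4 (vowel merger): heselmi → heselme
  ⇒ Depane heselme
Depane 'heselme' matches the regular reflex exactly, so the pair is cognate.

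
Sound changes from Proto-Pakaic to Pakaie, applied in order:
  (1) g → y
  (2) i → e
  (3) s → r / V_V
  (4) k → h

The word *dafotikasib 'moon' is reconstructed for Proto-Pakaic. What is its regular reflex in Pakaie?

Pakaie: *dafotikasib
  dafotikasib (rule 1 does not apply)
  dafotikasib → dafotekaseb   [vowel merger]
  dafotekaseb → dafotekareb   [rhotacism]
  dafotekareb → dafotehareb   [unconditioned shift]
  giving Pakaie dafotehareb.

dafotehareb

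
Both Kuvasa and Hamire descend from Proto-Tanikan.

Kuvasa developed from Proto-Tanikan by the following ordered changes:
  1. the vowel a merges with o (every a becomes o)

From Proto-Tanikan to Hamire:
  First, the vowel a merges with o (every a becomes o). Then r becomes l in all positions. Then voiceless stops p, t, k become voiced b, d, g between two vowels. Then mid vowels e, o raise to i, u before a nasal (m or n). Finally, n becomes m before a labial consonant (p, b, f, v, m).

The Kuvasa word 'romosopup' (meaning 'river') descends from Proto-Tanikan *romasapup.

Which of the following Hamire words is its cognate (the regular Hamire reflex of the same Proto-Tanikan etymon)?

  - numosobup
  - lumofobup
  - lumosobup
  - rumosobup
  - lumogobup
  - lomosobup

lumosobup

Hamire: *romasapup
  romasapup → romosopup   [vowel merger]
  romosopup → lomosopup   [unconditioned shift]
  lomosopup → lomosobup   [intervocalic voicing]
  lomosobup → lumosobup   [pre-nasal raising]
  lumosobup (rule 5 does not apply)
  giving Hamire lumosobup.
Among the options, 'lumosobup' alone shows every Hamire change applied in order.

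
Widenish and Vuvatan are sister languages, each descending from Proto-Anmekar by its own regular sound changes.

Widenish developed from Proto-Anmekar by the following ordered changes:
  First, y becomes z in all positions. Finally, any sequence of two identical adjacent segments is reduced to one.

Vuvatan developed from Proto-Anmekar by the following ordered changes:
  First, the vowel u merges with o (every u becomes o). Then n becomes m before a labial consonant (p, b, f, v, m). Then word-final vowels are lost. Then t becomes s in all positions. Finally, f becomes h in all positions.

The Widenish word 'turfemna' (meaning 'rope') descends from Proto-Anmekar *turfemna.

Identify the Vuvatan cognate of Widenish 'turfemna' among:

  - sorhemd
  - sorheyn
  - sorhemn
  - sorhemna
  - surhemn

sorhemn

Vuvatan: *turfemna > torfemna > torfemn > sorfemn > sorhemn  (by vowel merger, apocope, unconditioned shift, unconditioned shift)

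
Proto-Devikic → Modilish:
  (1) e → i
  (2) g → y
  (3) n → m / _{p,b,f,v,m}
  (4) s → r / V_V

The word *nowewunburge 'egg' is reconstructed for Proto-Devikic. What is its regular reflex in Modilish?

Modilish: start from *nowewunburge.
  rule 1 (vowel merger): nowewunburge → nowiwunburgi
  rule 2 (unconditioned shift): nowiwunburgi → nowiwunburyi
  rule 3 (nasal place assimilation): nowiwunburyi → nowiwumburyi
  rule 4: no change — nowiwumburyi
  ⇒ Modilish nowiwumburyi

nowiwumburyi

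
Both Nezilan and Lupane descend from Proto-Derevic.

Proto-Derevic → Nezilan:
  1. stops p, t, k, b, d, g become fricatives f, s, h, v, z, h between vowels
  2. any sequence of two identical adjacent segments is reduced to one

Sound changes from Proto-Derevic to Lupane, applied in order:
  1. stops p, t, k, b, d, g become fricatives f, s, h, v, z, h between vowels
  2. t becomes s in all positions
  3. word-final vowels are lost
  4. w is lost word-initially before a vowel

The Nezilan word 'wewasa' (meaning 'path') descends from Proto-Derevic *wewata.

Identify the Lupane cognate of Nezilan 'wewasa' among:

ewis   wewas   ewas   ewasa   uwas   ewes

Lupane: start from *wewata.
  rule 1 (intervocalic lenition): wewata → wewasa
  rule 2: no change — wewasa
  rule 3 (apocope): wewasa → wewas
  rule 4 (glide loss): wewas → ewas
  ⇒ Lupane ewas
Among the options, 'ewas' alone shows every Lupane change applied in order.

ewas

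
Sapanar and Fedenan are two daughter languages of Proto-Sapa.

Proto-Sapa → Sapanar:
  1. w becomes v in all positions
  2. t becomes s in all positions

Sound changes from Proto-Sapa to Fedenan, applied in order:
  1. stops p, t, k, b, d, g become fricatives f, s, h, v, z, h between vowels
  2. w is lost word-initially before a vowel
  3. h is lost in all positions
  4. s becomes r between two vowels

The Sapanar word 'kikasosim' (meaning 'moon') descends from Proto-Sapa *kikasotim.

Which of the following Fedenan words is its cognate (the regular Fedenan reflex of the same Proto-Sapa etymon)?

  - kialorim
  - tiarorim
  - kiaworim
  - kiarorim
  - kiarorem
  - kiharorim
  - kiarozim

Fedenan: start from *kikasotim.
  rule 1 (intervocalic lenition): kikasotim → kihasosim
  rule 2: no change — kihasosim
  rule 3 (h-loss): kihasosim → kiasosim
  rule 4 (rhotacism): kiasosim → kiarorim
  ⇒ Fedenan kiarorim

kiarorim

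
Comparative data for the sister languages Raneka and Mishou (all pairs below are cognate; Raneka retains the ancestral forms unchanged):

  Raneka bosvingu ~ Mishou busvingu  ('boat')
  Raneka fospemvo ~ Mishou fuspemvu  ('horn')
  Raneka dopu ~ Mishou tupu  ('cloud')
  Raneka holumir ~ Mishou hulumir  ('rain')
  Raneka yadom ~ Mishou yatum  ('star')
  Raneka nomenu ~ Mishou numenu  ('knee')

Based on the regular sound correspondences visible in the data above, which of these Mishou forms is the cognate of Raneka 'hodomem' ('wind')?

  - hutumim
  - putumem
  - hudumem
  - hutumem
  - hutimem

hutumem

bosvingu ~ busvingu, fospemvo ~ fuspemvu — Raneka o corresponds to Mishou u after a consonant, before a consonant other than r, m, n, p, b, f, v.
yadom ~ yatum — Raneka d corresponds to Mishou t between vowels (before a back vowel).
yadom ~ yatum, nomenu ~ numenu — Raneka o corresponds to Mishou u after a consonant, before a nasal.
Applying these to Raneka 'hodomem':
  hodomem → hudomem   (o→u after a consonant, before a consonant other than r, m, n, p, b, f, v)
  hudomem → hutomem   (d→t between vowels (before a back vowel))
  hutomem → hutumem   (o→u after a consonant, before a nasal)
So the Mishou cognate is 'hutumem'.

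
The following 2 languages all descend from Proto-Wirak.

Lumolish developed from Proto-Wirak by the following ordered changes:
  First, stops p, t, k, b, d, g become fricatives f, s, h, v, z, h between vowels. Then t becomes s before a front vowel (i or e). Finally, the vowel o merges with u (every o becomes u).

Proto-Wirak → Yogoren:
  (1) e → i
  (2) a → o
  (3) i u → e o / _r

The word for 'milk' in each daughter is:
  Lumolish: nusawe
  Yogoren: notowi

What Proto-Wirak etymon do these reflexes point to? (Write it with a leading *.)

Position 4: Lumolish has a, Yogoren has o. Lumolish preserves a here (none of its changes turn any other segment into a), so the proto-segment is *a.
Position 2: Lumolish has u, Yogoren has o. Taking the neighbouring segments as reconstructed: Lumolish u could go back to *o or *u; Yogoren o could go back to *a or *o — the one source consistent with every daughter is *o.
This points to *notawe. Verify forward in each daughter:
Lumolish: start from *notawe.
  rule 1 (intervocalic lenition): notawe → nosawe
  rule 2: no change — nosawe
  rule 3 (vowel merger): nosawe → nusawe
  ⇒ Lumolish nusawe
Yogoren: start from *notawe.
  rule 1 (vowel merger): notawe → notawi
  rule 2 (vowel merger): notawi → notowi
  rule 3: no change — notowi
  ⇒ Yogoren notowi
*notawe is the unique common source.

*notawe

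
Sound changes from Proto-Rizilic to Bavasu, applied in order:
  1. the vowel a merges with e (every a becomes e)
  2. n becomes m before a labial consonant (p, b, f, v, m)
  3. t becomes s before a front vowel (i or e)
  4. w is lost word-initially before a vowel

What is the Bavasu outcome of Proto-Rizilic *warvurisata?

ervurisese

Bavasu: *warvurisata > wervurisete > wervurisese > ervurisese  (by vowel merger, palatalisation, glide loss)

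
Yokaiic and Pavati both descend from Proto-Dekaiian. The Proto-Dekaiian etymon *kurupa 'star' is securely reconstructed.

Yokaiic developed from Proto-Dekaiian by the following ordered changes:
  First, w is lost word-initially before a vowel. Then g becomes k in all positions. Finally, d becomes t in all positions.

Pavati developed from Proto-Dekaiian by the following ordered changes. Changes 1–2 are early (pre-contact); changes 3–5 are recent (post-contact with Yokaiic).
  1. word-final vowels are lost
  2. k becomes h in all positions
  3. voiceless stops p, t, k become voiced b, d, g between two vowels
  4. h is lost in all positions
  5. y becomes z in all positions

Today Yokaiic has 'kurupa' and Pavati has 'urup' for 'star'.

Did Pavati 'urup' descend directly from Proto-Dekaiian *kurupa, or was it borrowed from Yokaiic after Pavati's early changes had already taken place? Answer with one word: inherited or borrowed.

If inherited, *kurupa would pass through all of Pavati's changes:
Pavati: start from *kurupa.
  rule 1 (apocope): kurupa → kurup
  rule 2 (unconditioned shift): kurup → hurup
  rule 3: no change — hurup
  rule 4 (h-loss): hurup → urup
  rule 5: no change — urup
  ⇒ Pavati urup
If borrowed from Yokaiic 'kurupa' after the early changes, it would undergo only the recent ones:
  rule 3 (intervocalic voicing): kurupa → kuruba
  rule 4 (h-loss): no change (kuruba)
  rule 5 (unconditioned shift): no change (kuruba)
  ⇒ as a loan: kuruba
Pavati 'urup' matches the inherited outcome exactly, so it is an inherited cognate, not a loan.

inherited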